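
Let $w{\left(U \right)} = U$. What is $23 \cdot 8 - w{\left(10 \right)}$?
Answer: $174$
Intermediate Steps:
$23 \cdot 8 - w{\left(10 \right)} = 23 \cdot 8 - 10 = 184 - 10 = 174$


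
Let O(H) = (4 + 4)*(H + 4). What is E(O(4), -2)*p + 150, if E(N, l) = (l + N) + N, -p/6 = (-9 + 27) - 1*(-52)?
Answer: -52770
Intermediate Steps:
p = -420 (p = -6*((-9 + 27) - 1*(-52)) = -6*(18 + 52) = -6*70 = -420)
O(H) = 32 + 8*H (O(H) = 8*(4 + H) = 32 + 8*H)
E(N, l) = l + 2*N (E(N, l) = (N + l) + N = l + 2*N)
E(O(4), -2)*p + 150 = (-2 + 2*(32 + 8*4))*(-420) + 150 = (-2 + 2*(32 + 32))*(-420) + 150 = (-2 + 2*64)*(-420) + 150 = (-2 + 128)*(-420) + 150 = 126*(-420) + 150 = -52920 + 150 = -52770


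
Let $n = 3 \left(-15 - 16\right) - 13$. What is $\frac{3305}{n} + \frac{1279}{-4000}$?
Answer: $- \frac{6677787}{212000} \approx -31.499$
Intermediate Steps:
$n = -106$ ($n = 3 \left(-15 - 16\right) - 13 = 3 \left(-31\right) - 13 = -93 - 13 = -106$)
$\frac{3305}{n} + \frac{1279}{-4000} = \frac{3305}{-106} + \frac{1279}{-4000} = 3305 \left(- \frac{1}{106}\right) + 1279 \left(- \frac{1}{4000}\right) = - \frac{3305}{106} - \frac{1279}{4000} = - \frac{6677787}{212000}$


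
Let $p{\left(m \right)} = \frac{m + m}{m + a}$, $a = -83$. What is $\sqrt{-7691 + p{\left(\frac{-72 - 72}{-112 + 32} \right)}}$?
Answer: $\frac{i \sqrt{316940246}}{203} \approx 87.699 i$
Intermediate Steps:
$p{\left(m \right)} = \frac{2 m}{-83 + m}$ ($p{\left(m \right)} = \frac{m + m}{m - 83} = \frac{2 m}{-83 + m}$)
$\sqrt{-7691 + p{\left(\frac{-72 - 72}{-112 + 32} \right)}} = \sqrt{-7691 + \frac{2 \frac{-72 - 72}{-112 + 32}}{-83 + \frac{-72 - 72}{-112 + 32}}} = \sqrt{-7691 + \frac{2 \left(- \frac{144}{-80}\right)}{-83 - \frac{144}{-80}}} = \sqrt{-7691 + \frac{2 \left(\left(-144\right) \left(- \frac{1}{80}\right)\right)}{-83 - - \frac{9}{5}}} = \sqrt{-7691 + 2 \cdot \frac{9}{5} \frac{1}{-83 + \frac{9}{5}}} = \sqrt{-7691 + 2 \cdot \frac{9}{5} \frac{1}{- \frac{406}{5}}} = \sqrt{-7691 + 2 \cdot \frac{9}{5} \left(- \frac{5}{406}\right)} = \sqrt{-7691 - \frac{9}{203}} = \sqrt{- \frac{1561282}{203}} = \frac{i \sqrt{316940246}}{203}$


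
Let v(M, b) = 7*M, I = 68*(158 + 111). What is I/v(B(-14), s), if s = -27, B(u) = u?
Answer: -9146/49 ≈ -186.65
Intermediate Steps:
I = 18292 (I = 68*269 = 18292)
I/v(B(-14), s) = 18292/((7*(-14))) = 18292/(-98) = 18292*(-1/98) = -9146/49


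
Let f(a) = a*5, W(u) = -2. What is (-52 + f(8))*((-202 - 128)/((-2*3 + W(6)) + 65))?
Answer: 1320/19 ≈ 69.474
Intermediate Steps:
f(a) = 5*a
(-52 + f(8))*((-202 - 128)/((-2*3 + W(6)) + 65)) = (-52 + 5*8)*((-202 - 128)/((-2*3 - 2) + 65)) = (-52 + 40)*(-330/((-6 - 2) + 65)) = -(-3960)/(-8 + 65) = -(-3960)/57 = -12*(-110/19) = 1320/19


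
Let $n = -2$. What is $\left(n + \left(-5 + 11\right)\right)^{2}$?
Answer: $16$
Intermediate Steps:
$\left(n + \left(-5 + 11\right)\right)^{2} = \left(-2 + \left(-5 + 11\right)\right)^{2} = \left(-2 + 6\right)^{2} = 4^{2} = 16$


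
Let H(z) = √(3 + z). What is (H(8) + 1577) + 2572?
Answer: 4149 + √11 ≈ 4152.3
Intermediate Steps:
(H(8) + 1577) + 2572 = (√(3 + 8) + 1577) + 2572 = (√11 + 1577) + 2572 = (1577 + √11) + 2572 = 4149 + √11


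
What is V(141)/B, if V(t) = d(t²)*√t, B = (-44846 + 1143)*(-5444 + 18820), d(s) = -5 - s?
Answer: 9943*√141/292285664 ≈ 0.00040394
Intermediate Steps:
B = -584571328 (B = -43703*13376 = -584571328)
V(t) = √t*(-5 - t²) (V(t) = (-5 - t²)*√t = √t*(-5 - t²))
V(141)/B = (√141*(-5 - 1*141²))/(-584571328) = (√141*(-5 - 1*19881))*(-1/584571328) = (√141*(-5 - 19881))*(-1/584571328) = (√141*(-19886))*(-1/584571328) = -19886*√141*(-1/584571328) = 9943*√141/292285664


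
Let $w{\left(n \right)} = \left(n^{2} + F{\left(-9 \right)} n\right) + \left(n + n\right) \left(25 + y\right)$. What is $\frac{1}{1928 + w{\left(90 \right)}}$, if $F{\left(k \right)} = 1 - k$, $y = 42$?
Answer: $\frac{1}{22988} \approx 4.3501 \cdot 10^{-5}$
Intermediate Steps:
$w{\left(n \right)} = n^{2} + 144 n$ ($w{\left(n \right)} = \left(n^{2} + \left(1 - -9\right) n\right) + \left(n + n\right) \left(25 + 42\right) = \left(n^{2} + \left(1 + 9\right) n\right) + 2 n 67 = \left(n^{2} + 10 n\right) + 134 n = n^{2} + 144 n$)
$\frac{1}{1928 + w{\left(90 \right)}} = \frac{1}{1928 + 90 \left(144 + 90\right)} = \frac{1}{1928 + 90 \cdot 234} = \frac{1}{1928 + 21060} = \frac{1}{22988}$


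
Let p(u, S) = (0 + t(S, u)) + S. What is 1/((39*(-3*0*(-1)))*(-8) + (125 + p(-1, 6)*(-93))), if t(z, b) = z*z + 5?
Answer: -1/4246 ≈ -0.00023552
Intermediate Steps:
t(z, b) = 5 + z² (t(z, b) = z² + 5 = 5 + z²)
p(u, S) = 5 + S + S² (p(u, S) = (0 + (5 + S²)) + S = (5 + S²) + S = 5 + S + S²)
1/((39*(-3*0*(-1)))*(-8) + (125 + p(-1, 6)*(-93))) = 1/((39*(-3*0*(-1)))*(-8) + (125 + (5 + 6 + 6²)*(-93))) = 1/((39*(0*(-1)))*(-8) + (125 + (5 + 6 + 36)*(-93))) = 1/((39*0)*(-8) + (125 + 47*(-93))) = 1/(0*(-8) + (125 - 4371)) = 1/(0 - 4246) = 1/(-4246) = -1/4246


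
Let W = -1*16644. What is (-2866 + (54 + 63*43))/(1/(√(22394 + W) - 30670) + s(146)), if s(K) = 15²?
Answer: -21799401842240/47620045667251 - 515*√230/47620045667251 ≈ -0.45778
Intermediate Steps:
W = -16644
s(K) = 225
(-2866 + (54 + 63*43))/(1/(√(22394 + W) - 30670) + s(146)) = (-2866 + (54 + 63*43))/(1/(√(22394 - 16644) - 30670) + 225) = (-2866 + (54 + 2709))/(1/(√5750 - 30670) + 225) = (-2866 + 2763)/(1/(5*√230 - 30670) + 225) = -103/(1/(-30670 + 5*√230) + 225) = -103/(225 + 1/(-30670 + 5*√230))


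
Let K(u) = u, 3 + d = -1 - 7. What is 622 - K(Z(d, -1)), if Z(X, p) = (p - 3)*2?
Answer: 630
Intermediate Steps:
d = -11 (d = -3 + (-1 - 7) = -3 - 8 = -11)
Z(X, p) = -6 + 2*p (Z(X, p) = (-3 + p)*2 = -6 + 2*p)
622 - K(Z(d, -1)) = 622 - (-6 + 2*(-1)) = 622 - (-6 - 2) = 622 - 1*(-8) = 622 + 8 = 630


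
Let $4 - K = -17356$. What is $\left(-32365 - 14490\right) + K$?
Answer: $-29495$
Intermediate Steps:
$K = 17360$ ($K = 4 - -17356 = 4 + 17356 = 17360$)
$\left(-32365 - 14490\right) + K = \left(-32365 - 14490\right) + 17360 = -46855 + 17360 = -29495$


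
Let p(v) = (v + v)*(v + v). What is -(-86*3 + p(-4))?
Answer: 194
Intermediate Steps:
p(v) = 4*v² (p(v) = (2*v)*(2*v) = 4*v²)
-(-86*3 + p(-4)) = -(-86*3 + 4*(-4)²) = -(-258 + 4*16) = -(-258 + 64) = -1*(-194) = 194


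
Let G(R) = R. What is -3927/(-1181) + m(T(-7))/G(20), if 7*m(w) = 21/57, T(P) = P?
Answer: 1493441/448780 ≈ 3.3278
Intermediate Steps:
m(w) = 1/19 (m(w) = (21/57)/7 = (21*(1/57))/7 = (⅐)*(7/19) = 1/19)
-3927/(-1181) + m(T(-7))/G(20) = -3927/(-1181) + (1/19)/20 = -3927*(-1/1181) + (1/19)*(1/20) = 3927/1181 + 1/380 = 1493441/448780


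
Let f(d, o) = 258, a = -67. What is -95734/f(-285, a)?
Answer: -47867/129 ≈ -371.06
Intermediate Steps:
-95734/f(-285, a) = -95734/258 = -95734*1/258 = -47867/129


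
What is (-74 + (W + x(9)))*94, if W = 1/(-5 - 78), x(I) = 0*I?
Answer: -577442/83 ≈ -6957.1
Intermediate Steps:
x(I) = 0
W = -1/83 (W = 1/(-83) = -1/83 ≈ -0.012048)
(-74 + (W + x(9)))*94 = (-74 + (-1/83 + 0))*94 = (-74 - 1/83)*94 = -6143/83*94 = -577442/83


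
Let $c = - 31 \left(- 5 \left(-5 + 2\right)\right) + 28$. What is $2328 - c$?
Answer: $2765$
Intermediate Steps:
$c = -437$ ($c = - 31 \left(\left(-5\right) \left(-3\right)\right) + 28 = \left(-31\right) 15 + 28 = -465 + 28 = -437$)
$2328 - c = 2328 - -437 = 2328 + 437 = 2765$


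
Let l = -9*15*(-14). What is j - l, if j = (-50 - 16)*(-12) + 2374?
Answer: 1276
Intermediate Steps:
j = 3166 (j = -66*(-12) + 2374 = 792 + 2374 = 3166)
l = 1890 (l = -135*(-14) = 1890)
j - l = 3166 - 1*1890 = 3166 - 1890 = 1276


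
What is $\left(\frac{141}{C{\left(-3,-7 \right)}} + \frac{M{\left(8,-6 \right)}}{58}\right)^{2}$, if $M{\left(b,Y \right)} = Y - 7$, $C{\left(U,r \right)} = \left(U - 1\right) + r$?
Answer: $\frac{69239041}{407044} \approx 170.1$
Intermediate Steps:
$C{\left(U,r \right)} = -1 + U + r$ ($C{\left(U,r \right)} = \left(-1 + U\right) + r = -1 + U + r$)
$M{\left(b,Y \right)} = -7 + Y$ ($M{\left(b,Y \right)} = Y - 7 = -7 + Y$)
$\left(\frac{141}{C{\left(-3,-7 \right)}} + \frac{M{\left(8,-6 \right)}}{58}\right)^{2} = \left(\frac{141}{-1 - 3 - 7} + \frac{-7 - 6}{58}\right)^{2} = \left(\frac{141}{-11} - \frac{13}{58}\right)^{2} = \left(141 \left(- \frac{1}{11}\right) - \frac{13}{58}\right)^{2} = \left(- \frac{141}{11} - \frac{13}{58}\right)^{2} = \left(- \frac{8321}{638}\right)^{2} = \frac{69239041}{407044}$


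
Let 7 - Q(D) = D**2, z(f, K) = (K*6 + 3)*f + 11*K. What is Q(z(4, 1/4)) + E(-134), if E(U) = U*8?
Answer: -23929/16 ≈ -1495.6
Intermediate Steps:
E(U) = 8*U
z(f, K) = 11*K + f*(3 + 6*K) (z(f, K) = (6*K + 3)*f + 11*K = (3 + 6*K)*f + 11*K = f*(3 + 6*K) + 11*K = 11*K + f*(3 + 6*K))
Q(D) = 7 - D**2
Q(z(4, 1/4)) + E(-134) = (7 - (3*4 + 11*(1/4) + 6*(1/4)*4)**2) + 8*(-134) = (7 - (12 + 11*(1*(1/4)) + 6*(1*(1/4))*4)**2) - 1072 = (7 - (12 + 11*(1/4) + 6*(1/4)*4)**2) - 1072 = (7 - (12 + 11/4 + 6)**2) - 1072 = (7 - (83/4)**2) - 1072 = (7 - 1*6889/16) - 1072 = (7 - 6889/16) - 1072 = -6777/16 - 1072 = -23929/16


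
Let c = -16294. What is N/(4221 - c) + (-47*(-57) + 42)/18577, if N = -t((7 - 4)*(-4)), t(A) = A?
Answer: 56044239/381107155 ≈ 0.14706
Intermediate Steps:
N = 12 (N = -(7 - 4)*(-4) = -3*(-4) = -1*(-12) = 12)
N/(4221 - c) + (-47*(-57) + 42)/18577 = 12/(4221 - 1*(-16294)) + (-47*(-57) + 42)/18577 = 12/(4221 + 16294) + (2679 + 42)*(1/18577) = 12/20515 + 2721*(1/18577) = 12*(1/20515) + 2721/18577 = 12/20515 + 2721/18577 = 56044239/381107155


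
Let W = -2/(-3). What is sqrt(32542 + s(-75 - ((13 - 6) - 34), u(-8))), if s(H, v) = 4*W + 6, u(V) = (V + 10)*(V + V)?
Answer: 2*sqrt(73239)/3 ≈ 180.42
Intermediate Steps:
W = 2/3 (W = -2*(-1/3) = 2/3 ≈ 0.66667)
u(V) = 2*V*(10 + V) (u(V) = (10 + V)*(2*V) = 2*V*(10 + V))
s(H, v) = 26/3 (s(H, v) = 4*(2/3) + 6 = 8/3 + 6 = 26/3)
sqrt(32542 + s(-75 - ((13 - 6) - 34), u(-8))) = sqrt(32542 + 26/3) = sqrt(97652/3) = 2*sqrt(73239)/3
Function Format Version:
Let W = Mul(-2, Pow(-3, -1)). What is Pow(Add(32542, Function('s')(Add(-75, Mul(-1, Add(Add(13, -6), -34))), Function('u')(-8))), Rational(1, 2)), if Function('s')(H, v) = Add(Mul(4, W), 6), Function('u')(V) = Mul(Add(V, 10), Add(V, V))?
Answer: Mul(Rational(2, 3), Pow(73239, Rational(1, 2))) ≈ 180.42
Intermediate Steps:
W = Rational(2, 3) (W = Mul(-2, Rational(-1, 3)) = Rational(2, 3) ≈ 0.66667)
Function('u')(V) = Mul(2, V, Add(10, V)) (Function('u')(V) = Mul(Add(10, V), Mul(2, V)) = Mul(2, V, Add(10, V)))
Function('s')(H, v) = Rational(26, 3) (Function('s')(H, v) = Add(Mul(4, Rational(2, 3)), 6) = Add(Rational(8, 3), 6) = Rational(26, 3))
Pow(Add(32542, Function('s')(Add(-75, Mul(-1, Add(Add(13, -6), -34))), Function('u')(-8))), Rational(1, 2)) = Pow(Add(32542, Rational(26, 3)), Rational(1, 2)) = Pow(Rational(97652, 3), Rational(1, 2)) = Mul(Rational(2, 3), Pow(73239, Rational(1, 2)))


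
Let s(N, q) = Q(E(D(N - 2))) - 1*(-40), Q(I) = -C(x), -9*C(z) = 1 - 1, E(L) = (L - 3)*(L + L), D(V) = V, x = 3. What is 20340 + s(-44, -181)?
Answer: 20380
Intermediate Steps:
E(L) = 2*L*(-3 + L) (E(L) = (-3 + L)*(2*L) = 2*L*(-3 + L))
C(z) = 0 (C(z) = -(1 - 1)/9 = -⅑*0 = 0)
Q(I) = 0 (Q(I) = -1*0 = 0)
s(N, q) = 40 (s(N, q) = 0 - 1*(-40) = 0 + 40 = 40)
20340 + s(-44, -181) = 20340 + 40 = 20380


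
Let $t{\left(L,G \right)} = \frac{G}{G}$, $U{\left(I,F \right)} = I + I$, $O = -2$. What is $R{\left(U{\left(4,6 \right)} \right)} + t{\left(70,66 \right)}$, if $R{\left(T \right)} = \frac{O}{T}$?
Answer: $\frac{3}{4} \approx 0.75$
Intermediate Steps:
$U{\left(I,F \right)} = 2 I$
$t{\left(L,G \right)} = 1$
$R{\left(T \right)} = - \frac{2}{T}$
$R{\left(U{\left(4,6 \right)} \right)} + t{\left(70,66 \right)} = - \frac{2}{2 \cdot 4} + 1 = - \frac{2}{8} + 1 = \left(-2\right) \frac{1}{8} + 1 = - \frac{1}{4} + 1 = \frac{3}{4}$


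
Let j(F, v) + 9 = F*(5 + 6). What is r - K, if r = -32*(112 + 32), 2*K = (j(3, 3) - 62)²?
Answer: -5330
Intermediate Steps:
j(F, v) = -9 + 11*F (j(F, v) = -9 + F*(5 + 6) = -9 + F*11 = -9 + 11*F)
K = 722 (K = ((-9 + 11*3) - 62)²/2 = ((-9 + 33) - 62)²/2 = (24 - 62)²/2 = (½)*(-38)² = (½)*1444 = 722)
r = -4608 (r = -32*144 = -4608)
r - K = -4608 - 1*722 = -4608 - 722 = -5330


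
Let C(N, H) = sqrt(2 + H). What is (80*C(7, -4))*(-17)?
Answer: -1360*I*sqrt(2) ≈ -1923.3*I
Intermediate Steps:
(80*C(7, -4))*(-17) = (80*sqrt(2 - 4))*(-17) = (80*sqrt(-2))*(-17) = (80*(I*sqrt(2)))*(-17) = (80*I*sqrt(2))*(-17) = -1360*I*sqrt(2)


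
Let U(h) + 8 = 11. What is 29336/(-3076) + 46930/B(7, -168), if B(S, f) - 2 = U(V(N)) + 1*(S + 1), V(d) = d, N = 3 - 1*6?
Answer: 2768756/769 ≈ 3600.5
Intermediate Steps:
N = -3 (N = 3 - 6 = -3)
U(h) = 3 (U(h) = -8 + 11 = 3)
B(S, f) = 6 + S (B(S, f) = 2 + (3 + 1*(S + 1)) = 2 + (3 + 1*(1 + S)) = 2 + (3 + (1 + S)) = 2 + (4 + S) = 6 + S)
29336/(-3076) + 46930/B(7, -168) = 29336/(-3076) + 46930/(6 + 7) = 29336*(-1/3076) + 46930/13 = -7334/769 + 46930*(1/13) = -7334/769 + 3610 = 2768756/769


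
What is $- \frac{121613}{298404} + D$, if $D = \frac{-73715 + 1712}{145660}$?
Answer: $- \frac{4900016599}{5433190830} \approx -0.90187$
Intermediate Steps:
$D = - \frac{72003}{145660}$ ($D = \left(-72003\right) \frac{1}{145660} = - \frac{72003}{145660} \approx -0.49432$)
$- \frac{121613}{298404} + D = - \frac{121613}{298404} - \frac{72003}{145660} = - \frac{4900016599}{5433190830}$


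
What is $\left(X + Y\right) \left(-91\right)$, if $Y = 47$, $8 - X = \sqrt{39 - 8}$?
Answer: $-5005 + 91 \sqrt{31} \approx -4498.3$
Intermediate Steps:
$X = 8 - \sqrt{31}$ ($X = 8 - \sqrt{39 - 8} = 8 - \sqrt{31} \approx 2.4322$)
$\left(X + Y\right) \left(-91\right) = \left(\left(8 - \sqrt{31}\right) + 47\right) \left(-91\right) = \left(55 - \sqrt{31}\right) \left(-91\right) = -5005 + 91 \sqrt{31}$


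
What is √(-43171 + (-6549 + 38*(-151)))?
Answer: 3*I*√6162 ≈ 235.5*I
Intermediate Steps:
√(-43171 + (-6549 + 38*(-151))) = √(-43171 + (-6549 - 5738)) = √(-43171 - 12287) = √(-55458) = 3*I*√6162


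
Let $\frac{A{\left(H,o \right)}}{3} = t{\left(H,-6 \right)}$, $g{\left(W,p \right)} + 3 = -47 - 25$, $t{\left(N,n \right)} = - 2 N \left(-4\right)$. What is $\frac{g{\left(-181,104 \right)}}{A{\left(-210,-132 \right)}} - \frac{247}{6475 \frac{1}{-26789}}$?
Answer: $\frac{317615009}{310800} \approx 1021.9$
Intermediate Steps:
$t{\left(N,n \right)} = 8 N$
$g{\left(W,p \right)} = -75$ ($g{\left(W,p \right)} = -3 - 72 = -75$)
$A{\left(H,o \right)} = 24 H$ ($A{\left(H,o \right)} = 3 \cdot 8 H = 24 H$)
$\frac{g{\left(-181,104 \right)}}{A{\left(-210,-132 \right)}} - \frac{247}{6475 \frac{1}{-26789}} = - \frac{75}{24 \left(-210\right)} - \frac{247}{6475 \frac{1}{-26789}} = - \frac{75}{-5040} - \frac{247}{6475 \left(- \frac{1}{26789}\right)} = \left(-75\right) \left(- \frac{1}{5040}\right) - \frac{247}{- \frac{925}{3827}} = \frac{5}{336} - - \frac{945269}{925} = \frac{5}{336} + \frac{945269}{925} = \frac{317615009}{310800}$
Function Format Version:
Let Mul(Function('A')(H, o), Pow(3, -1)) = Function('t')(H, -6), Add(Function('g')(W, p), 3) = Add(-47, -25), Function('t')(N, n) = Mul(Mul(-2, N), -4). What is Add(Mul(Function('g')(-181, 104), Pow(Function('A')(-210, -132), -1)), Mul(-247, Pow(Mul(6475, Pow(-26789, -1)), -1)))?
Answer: Rational(317615009, 310800) ≈ 1021.9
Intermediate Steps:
Function('t')(N, n) = Mul(8, N)
Function('g')(W, p) = -75 (Function('g')(W, p) = Add(-3, Add(-47, -25)) = Add(-3, -72) = -75)
Function('A')(H, o) = Mul(24, H) (Function('A')(H, o) = Mul(3, Mul(8, H)) = Mul(24, H))
Add(Mul(Function('g')(-181, 104), Pow(Function('A')(-210, -132), -1)), Mul(-247, Pow(Mul(6475, Pow(-26789, -1)), -1))) = Add(Mul(-75, Pow(Mul(24, -210), -1)), Mul(-247, Pow(Mul(6475, Pow(-26789, -1)), -1))) = Add(Mul(-75, Pow(-5040, -1)), Mul(-247, Pow(Mul(6475, Rational(-1, 26789)), -1))) = Add(Mul(-75, Rational(-1, 5040)), Mul(-247, Pow(Rational(-925, 3827), -1))) = Add(Rational(5, 336), Mul(-247, Rational(-3827, 925))) = Add(Rational(5, 336), Rational(945269, 925)) = Rational(317615009, 310800)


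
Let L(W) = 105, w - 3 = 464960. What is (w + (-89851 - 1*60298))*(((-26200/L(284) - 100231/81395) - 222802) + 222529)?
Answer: -93945973894468/569765 ≈ -1.6489e+8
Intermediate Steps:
w = 464963 (w = 3 + 464960 = 464963)
(w + (-89851 - 1*60298))*(((-26200/L(284) - 100231/81395) - 222802) + 222529) = (464963 + (-89851 - 1*60298))*(((-26200/105 - 100231/81395) - 222802) + 222529) = (464963 + (-89851 - 60298))*(((-26200*1/105 - 100231*1/81395) - 222802) + 222529) = (464963 - 150149)*(((-5240/21 - 100231/81395) - 222802) + 222529) = 314814*((-428614651/1709295 - 222802) + 222529) = 314814*(-381262959241/1709295 + 222529) = 314814*(-895252186/1709295) = -93945973894468/569765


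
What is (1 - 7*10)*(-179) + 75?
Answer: 12426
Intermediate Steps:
(1 - 7*10)*(-179) + 75 = (1 - 70)*(-179) + 75 = -69*(-179) + 75 = 12351 + 75 = 12426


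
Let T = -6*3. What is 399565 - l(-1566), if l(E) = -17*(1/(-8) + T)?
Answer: 3194055/8 ≈ 3.9926e+5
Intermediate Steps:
T = -18
l(E) = 2465/8 (l(E) = -17*(1/(-8) - 18) = -17*(-⅛ - 18) = -17*(-145/8) = 2465/8)
399565 - l(-1566) = 399565 - 1*2465/8 = 399565 - 2465/8 = 3194055/8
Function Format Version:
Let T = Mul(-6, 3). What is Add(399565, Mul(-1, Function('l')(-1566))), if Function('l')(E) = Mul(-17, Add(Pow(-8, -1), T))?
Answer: Rational(3194055, 8) ≈ 3.9926e+5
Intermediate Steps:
T = -18
Function('l')(E) = Rational(2465, 8) (Function('l')(E) = Mul(-17, Add(Pow(-8, -1), -18)) = Mul(-17, Add(Rational(-1, 8), -18)) = Mul(-17, Rational(-145, 8)) = Rational(2465, 8))
Add(399565, Mul(-1, Function('l')(-1566))) = Add(399565, Mul(-1, Rational(2465, 8))) = Add(399565, Rational(-2465, 8)) = Rational(3194055, 8)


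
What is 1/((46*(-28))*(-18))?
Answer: 1/23184 ≈ 4.3133e-5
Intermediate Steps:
1/((46*(-28))*(-18)) = 1/(-1288*(-18)) = 1/23184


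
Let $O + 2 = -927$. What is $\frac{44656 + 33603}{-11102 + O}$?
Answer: $- \frac{78259}{12031} \approx -6.5048$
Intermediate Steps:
$O = -929$ ($O = -2 - 927 = -929$)
$\frac{44656 + 33603}{-11102 + O} = \frac{44656 + 33603}{-11102 - 929} = \frac{78259}{-12031} = 78259 \left(- \frac{1}{12031}\right) = - \frac{78259}{12031}$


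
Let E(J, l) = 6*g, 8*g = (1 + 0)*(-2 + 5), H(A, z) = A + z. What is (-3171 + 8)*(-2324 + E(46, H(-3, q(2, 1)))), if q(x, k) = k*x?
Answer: 29374781/4 ≈ 7.3437e+6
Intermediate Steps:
g = 3/8 (g = ((1 + 0)*(-2 + 5))/8 = (1*3)/8 = (⅛)*3 = 3/8 ≈ 0.37500)
E(J, l) = 9/4 (E(J, l) = 6*(3/8) = 9/4)
(-3171 + 8)*(-2324 + E(46, H(-3, q(2, 1)))) = (-3171 + 8)*(-2324 + 9/4) = -3163*(-9287/4) = 29374781/4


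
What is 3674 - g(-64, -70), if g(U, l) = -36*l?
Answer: 1154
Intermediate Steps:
3674 - g(-64, -70) = 3674 - (-36)*(-70) = 3674 - 1*2520 = 3674 - 2520 = 1154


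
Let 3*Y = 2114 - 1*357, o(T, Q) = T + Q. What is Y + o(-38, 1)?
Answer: 1646/3 ≈ 548.67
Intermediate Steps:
o(T, Q) = Q + T
Y = 1757/3 (Y = (2114 - 1*357)/3 = (2114 - 357)/3 = (1/3)*1757 = 1757/3 ≈ 585.67)
Y + o(-38, 1) = 1757/3 + (1 - 38) = 1757/3 - 37 = 1646/3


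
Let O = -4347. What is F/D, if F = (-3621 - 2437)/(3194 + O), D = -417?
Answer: -6058/480801 ≈ -0.012600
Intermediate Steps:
F = 6058/1153 (F = (-3621 - 2437)/(3194 - 4347) = -6058/(-1153) = -6058*(-1/1153) = 6058/1153 ≈ 5.2541)
F/D = (6058/1153)/(-417) = (6058/1153)*(-1/417) = -6058/480801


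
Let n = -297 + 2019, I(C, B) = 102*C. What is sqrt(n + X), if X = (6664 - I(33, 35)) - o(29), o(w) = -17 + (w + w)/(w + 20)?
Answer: sqrt(246755)/7 ≈ 70.964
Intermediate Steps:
o(w) = -17 + 2*w/(20 + w) (o(w) = -17 + (2*w)/(20 + w) = -17 + 2*w/(20 + w))
n = 1722
X = 162377/49 (X = (6664 - 102*33) - 5*(-68 - 3*29)/(20 + 29) = (6664 - 1*3366) - 5*(-68 - 87)/49 = (6664 - 3366) - 5*(-155)/49 = 3298 - 1*(-775/49) = 3298 + 775/49 = 162377/49 ≈ 3313.8)
sqrt(n + X) = sqrt(1722 + 162377/49) = sqrt(246755/49) = sqrt(246755)/7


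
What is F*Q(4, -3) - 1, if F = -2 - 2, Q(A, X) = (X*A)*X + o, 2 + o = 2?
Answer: -145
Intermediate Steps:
o = 0 (o = -2 + 2 = 0)
Q(A, X) = A*X² (Q(A, X) = (X*A)*X + 0 = (A*X)*X + 0 = A*X² + 0 = A*X²)
F = -4
F*Q(4, -3) - 1 = -16*(-3)² - 1 = -16*9 - 1 = -4*36 - 1 = -144 - 1 = -145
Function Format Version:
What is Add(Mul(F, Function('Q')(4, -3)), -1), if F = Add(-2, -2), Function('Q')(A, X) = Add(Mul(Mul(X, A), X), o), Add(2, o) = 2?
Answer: -145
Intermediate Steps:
o = 0 (o = Add(-2, 2) = 0)
Function('Q')(A, X) = Mul(A, Pow(X, 2)) (Function('Q')(A, X) = Add(Mul(Mul(X, A), X), 0) = Add(Mul(Mul(A, X), X), 0) = Add(Mul(A, Pow(X, 2)), 0) = Mul(A, Pow(X, 2)))
F = -4
Add(Mul(F, Function('Q')(4, -3)), -1) = Add(Mul(-4, Mul(4, Pow(-3, 2))), -1) = Add(Mul(-4, Mul(4, 9)), -1) = Add(Mul(-4, 36), -1) = Add(-144, -1) = -145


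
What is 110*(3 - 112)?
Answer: -11990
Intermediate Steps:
110*(3 - 112) = 110*(-109) = -11990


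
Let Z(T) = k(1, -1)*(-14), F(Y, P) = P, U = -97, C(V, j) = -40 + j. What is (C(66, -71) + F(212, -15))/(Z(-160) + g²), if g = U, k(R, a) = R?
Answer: -126/9395 ≈ -0.013411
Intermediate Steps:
g = -97
Z(T) = -14 (Z(T) = 1*(-14) = -14)
(C(66, -71) + F(212, -15))/(Z(-160) + g²) = ((-40 - 71) - 15)/(-14 + (-97)²) = (-111 - 15)/(-14 + 9409) = -126/9395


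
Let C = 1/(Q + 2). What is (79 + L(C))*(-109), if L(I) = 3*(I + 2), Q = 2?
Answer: -37387/4 ≈ -9346.8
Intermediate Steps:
C = ¼ (C = 1/(2 + 2) = 1/4 = ¼ ≈ 0.25000)
L(I) = 6 + 3*I (L(I) = 3*(2 + I) = 6 + 3*I)
(79 + L(C))*(-109) = (79 + (6 + 3*(¼)))*(-109) = (79 + (6 + ¾))*(-109) = (79 + 27/4)*(-109) = (343/4)*(-109) = -37387/4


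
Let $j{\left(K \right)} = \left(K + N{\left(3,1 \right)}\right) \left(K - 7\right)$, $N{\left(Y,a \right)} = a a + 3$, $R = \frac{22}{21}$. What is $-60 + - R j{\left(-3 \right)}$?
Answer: $- \frac{1040}{21} \approx -49.524$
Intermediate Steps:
$R = \frac{22}{21}$ ($R = 22 \cdot \frac{1}{21} = \frac{22}{21} \approx 1.0476$)
$N{\left(Y,a \right)} = 3 + a^{2}$ ($N{\left(Y,a \right)} = a^{2} + 3 = 3 + a^{2}$)
$j{\left(K \right)} = \left(-7 + K\right) \left(4 + K\right)$ ($j{\left(K \right)} = \left(K + \left(3 + 1^{2}\right)\right) \left(K - 7\right) = \left(K + \left(3 + 1\right)\right) \left(-7 + K\right) = \left(K + 4\right) \left(-7 + K\right) = \left(4 + K\right) \left(-7 + K\right) = \left(-7 + K\right) \left(4 + K\right)$)
$-60 + - R j{\left(-3 \right)} = -60 + \left(-1\right) \frac{22}{21} \left(-28 + \left(-3\right)^{2} - -9\right) = -60 - \frac{22 \left(-28 + 9 + 9\right)}{21} = -60 - - \frac{220}{21} = -60 + \frac{220}{21} = - \frac{1040}{21}$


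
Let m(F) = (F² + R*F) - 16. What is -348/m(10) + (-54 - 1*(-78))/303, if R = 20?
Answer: -8219/7171 ≈ -1.1461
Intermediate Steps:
m(F) = -16 + F² + 20*F (m(F) = (F² + 20*F) - 16 = -16 + F² + 20*F)
-348/m(10) + (-54 - 1*(-78))/303 = -348/(-16 + 10² + 20*10) + (-54 - 1*(-78))/303 = -348/(-16 + 100 + 200) + (-54 + 78)*(1/303) = -348/284 + 24*(1/303) = -348*1/284 + 8/101 = -87/71 + 8/101 = -8219/7171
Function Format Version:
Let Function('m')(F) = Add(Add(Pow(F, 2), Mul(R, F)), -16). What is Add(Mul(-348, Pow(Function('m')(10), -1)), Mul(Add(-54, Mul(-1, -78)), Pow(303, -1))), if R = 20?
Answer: Rational(-8219, 7171) ≈ -1.1461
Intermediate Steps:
Function('m')(F) = Add(-16, Pow(F, 2), Mul(20, F)) (Function('m')(F) = Add(Add(Pow(F, 2), Mul(20, F)), -16) = Add(-16, Pow(F, 2), Mul(20, F)))
Add(Mul(-348, Pow(Function('m')(10), -1)), Mul(Add(-54, Mul(-1, -78)), Pow(303, -1))) = Add(Mul(-348, Pow(Add(-16, Pow(10, 2), Mul(20, 10)), -1)), Mul(Add(-54, Mul(-1, -78)), Pow(303, -1))) = Add(Mul(-348, Pow(Add(-16, 100, 200), -1)), Mul(Add(-54, 78), Rational(1, 303))) = Add(Mul(-348, Pow(284, -1)), Mul(24, Rational(1, 303))) = Add(Mul(-348, Rational(1, 284)), Rational(8, 101)) = Add(Rational(-87, 71), Rational(8, 101)) = Rational(-8219, 7171)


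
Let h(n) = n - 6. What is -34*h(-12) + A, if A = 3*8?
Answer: 636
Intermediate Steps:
A = 24
h(n) = -6 + n
-34*h(-12) + A = -34*(-6 - 12) + 24 = -34*(-18) + 24 = 612 + 24 = 636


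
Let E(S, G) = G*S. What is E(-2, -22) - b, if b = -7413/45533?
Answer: 2010865/45533 ≈ 44.163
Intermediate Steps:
b = -7413/45533 (b = -7413*1/45533 = -7413/45533 ≈ -0.16281)
E(-2, -22) - b = -22*(-2) - 1*(-7413/45533) = 44 + 7413/45533 = 2010865/45533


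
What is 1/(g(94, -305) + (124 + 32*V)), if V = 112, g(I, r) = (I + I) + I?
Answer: 1/3990 ≈ 0.00025063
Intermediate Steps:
g(I, r) = 3*I (g(I, r) = 2*I + I = 3*I)
1/(g(94, -305) + (124 + 32*V)) = 1/(3*94 + (124 + 32*112)) = 1/(282 + (124 + 3584)) = 1/(282 + 3708) = 1/3990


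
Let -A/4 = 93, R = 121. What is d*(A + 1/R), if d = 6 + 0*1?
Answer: -270066/121 ≈ -2231.9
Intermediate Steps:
A = -372 (A = -4*93 = -372)
d = 6 (d = 6 + 0 = 6)
d*(A + 1/R) = 6*(-372 + 1/121) = 6*(-45011/121) = -270066/121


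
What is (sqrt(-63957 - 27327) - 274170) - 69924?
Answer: -344094 + 2*I*sqrt(22821) ≈ -3.4409e+5 + 302.13*I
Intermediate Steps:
(sqrt(-63957 - 27327) - 274170) - 69924 = (sqrt(-91284) - 274170) - 69924 = (2*I*sqrt(22821) - 274170) - 69924 = (-274170 + 2*I*sqrt(22821)) - 69924 = -344094 + 2*I*sqrt(22821)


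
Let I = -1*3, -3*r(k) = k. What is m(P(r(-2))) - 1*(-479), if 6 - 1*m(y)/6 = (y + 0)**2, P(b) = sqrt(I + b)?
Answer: 529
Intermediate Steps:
r(k) = -k/3
I = -3
P(b) = sqrt(-3 + b)
m(y) = 36 - 6*y**2 (m(y) = 36 - 6*(y + 0)**2 = 36 - 6*y**2)
m(P(r(-2))) - 1*(-479) = (36 - 6*(sqrt(-3 - 1/3*(-2)))**2) - 1*(-479) = (36 - 6*(sqrt(-3 + 2/3))**2) + 479 = (36 - 6*(sqrt(-7/3))**2) + 479 = (36 - 6*(I*sqrt(21)/3)**2) + 479 = (36 - 6*(-7/3)) + 479 = (36 + 14) + 479 = 50 + 479 = 529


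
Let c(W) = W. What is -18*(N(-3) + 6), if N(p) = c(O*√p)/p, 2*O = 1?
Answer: -108 + 3*I*√3 ≈ -108.0 + 5.1962*I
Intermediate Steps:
O = ½ (O = (½)*1 = ½ ≈ 0.50000)
N(p) = 1/(2*√p) (N(p) = (√p/2)/p = 1/(2*√p))
-18*(N(-3) + 6) = -18*(1/(2*√(-3)) + 6) = -18*((-I*√3/3)/2 + 6) = -18*(-I*√3/6 + 6) = -18*(6 - I*√3/6) = -108 + 3*I*√3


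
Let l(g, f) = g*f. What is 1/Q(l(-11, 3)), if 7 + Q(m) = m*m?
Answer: 1/1082 ≈ 0.00092421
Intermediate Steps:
l(g, f) = f*g
Q(m) = -7 + m**2 (Q(m) = -7 + m*m = -7 + m**2)
1/Q(l(-11, 3)) = 1/(-7 + (3*(-11))**2) = 1/(-7 + (-33)**2) = 1/(-7 + 1089) = 1/1082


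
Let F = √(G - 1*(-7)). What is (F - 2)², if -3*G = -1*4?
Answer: 37/3 - 20*√3/3 ≈ 0.78633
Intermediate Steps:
G = 4/3 (G = -(-1)*4/3 = -⅓*(-4) = 4/3 ≈ 1.3333)
F = 5*√3/3 (F = √(4/3 - 1*(-7)) = √(4/3 + 7) = √(25/3) = 5*√3/3 ≈ 2.8868)
(F - 2)² = (5*√3/3 - 2)² = (-2 + 5*√3/3)²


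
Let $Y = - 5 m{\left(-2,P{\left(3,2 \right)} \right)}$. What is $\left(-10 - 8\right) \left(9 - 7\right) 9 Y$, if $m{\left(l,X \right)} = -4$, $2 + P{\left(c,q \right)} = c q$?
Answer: $-6480$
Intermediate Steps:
$P{\left(c,q \right)} = -2 + c q$
$Y = 20$ ($Y = \left(-5\right) \left(-4\right) = 20$)
$\left(-10 - 8\right) \left(9 - 7\right) 9 Y = \left(-10 - 8\right) \left(9 - 7\right) 9 \cdot 20 = \left(-18\right) 2 \cdot 9 \cdot 20 = \left(-36\right) 9 \cdot 20 = \left(-324\right) 20 = -6480$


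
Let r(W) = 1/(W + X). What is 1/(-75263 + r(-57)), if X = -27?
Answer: -84/6322093 ≈ -1.3287e-5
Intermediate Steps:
r(W) = 1/(-27 + W) (r(W) = 1/(W - 27) = 1/(-27 + W))
1/(-75263 + r(-57)) = 1/(-75263 + 1/(-27 - 57)) = 1/(-75263 + 1/(-84)) = 1/(-75263 - 1/84) = 1/(-6322093/84) = -84/6322093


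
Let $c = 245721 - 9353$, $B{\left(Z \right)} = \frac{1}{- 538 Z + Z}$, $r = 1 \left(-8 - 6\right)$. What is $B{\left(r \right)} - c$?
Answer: $- \frac{1777014623}{7518} \approx -2.3637 \cdot 10^{5}$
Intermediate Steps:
$r = -14$ ($r = 1 \left(-14\right) = -14$)
$B{\left(Z \right)} = - \frac{1}{537 Z}$ ($B{\left(Z \right)} = \frac{1}{\left(-537\right) Z} = - \frac{1}{537 Z}$)
$c = 236368$
$B{\left(r \right)} - c = - \frac{1}{537 \left(-14\right)} - 236368 = \left(- \frac{1}{537}\right) \left(- \frac{1}{14}\right) - 236368 = \frac{1}{7518} - 236368 = - \frac{1777014623}{7518}$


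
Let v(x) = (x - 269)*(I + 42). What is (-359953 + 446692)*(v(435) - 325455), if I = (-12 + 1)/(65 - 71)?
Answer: -27598499368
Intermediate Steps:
I = 11/6 (I = -11/(-6) = -11*(-⅙) = 11/6 ≈ 1.8333)
v(x) = -70747/6 + 263*x/6 (v(x) = (x - 269)*(11/6 + 42) = (-269 + x)*(263/6) = -70747/6 + 263*x/6)
(-359953 + 446692)*(v(435) - 325455) = (-359953 + 446692)*((-70747/6 + (263/6)*435) - 325455) = 86739*((-70747/6 + 38135/2) - 325455) = 86739*(21829/3 - 325455) = 86739*(-954536/3) = -27598499368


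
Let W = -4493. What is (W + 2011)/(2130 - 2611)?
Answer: 2482/481 ≈ 5.1601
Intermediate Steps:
(W + 2011)/(2130 - 2611) = (-4493 + 2011)/(2130 - 2611) = -2482/(-481) = -2482*(-1/481) = 2482/481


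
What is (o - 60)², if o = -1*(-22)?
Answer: 1444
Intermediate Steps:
o = 22
(o - 60)² = (22 - 60)² = (-38)² = 1444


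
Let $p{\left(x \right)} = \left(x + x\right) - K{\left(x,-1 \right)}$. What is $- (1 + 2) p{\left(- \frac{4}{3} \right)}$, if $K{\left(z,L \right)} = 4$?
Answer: $20$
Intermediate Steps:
$p{\left(x \right)} = -4 + 2 x$ ($p{\left(x \right)} = \left(x + x\right) - 4 = 2 x - 4 = -4 + 2 x$)
$- (1 + 2) p{\left(- \frac{4}{3} \right)} = - (1 + 2) \left(-4 + 2 \left(- \frac{4}{3}\right)\right) = \left(-1\right) 3 \left(-4 + 2 \left(\left(-4\right) \frac{1}{3}\right)\right) = - 3 \left(-4 + 2 \left(- \frac{4}{3}\right)\right) = - 3 \left(-4 - \frac{8}{3}\right) = \left(-3\right) \left(- \frac{20}{3}\right) = 20$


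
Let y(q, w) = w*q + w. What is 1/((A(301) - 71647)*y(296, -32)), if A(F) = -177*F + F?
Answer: 1/1184416992 ≈ 8.4430e-10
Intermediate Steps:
y(q, w) = w + q*w (y(q, w) = q*w + w = w + q*w)
A(F) = -176*F
1/((A(301) - 71647)*y(296, -32)) = 1/((-176*301 - 71647)*((-32*(1 + 296)))) = 1/((-52976 - 71647)*((-32*297))) = 1/(-124623*(-9504)) = -1/124623*(-1/9504) = 1/1184416992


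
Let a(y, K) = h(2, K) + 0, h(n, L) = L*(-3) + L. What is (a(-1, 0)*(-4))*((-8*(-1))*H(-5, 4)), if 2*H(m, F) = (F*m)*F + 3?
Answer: 0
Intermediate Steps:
h(n, L) = -2*L (h(n, L) = -3*L + L = -2*L)
H(m, F) = 3/2 + m*F²/2 (H(m, F) = ((F*m)*F + 3)/2 = (m*F² + 3)/2 = (3 + m*F²)/2 = 3/2 + m*F²/2)
a(y, K) = -2*K (a(y, K) = -2*K + 0 = -2*K)
(a(-1, 0)*(-4))*((-8*(-1))*H(-5, 4)) = (-2*0*(-4))*((-8*(-1))*(3/2 + (½)*(-5)*4²)) = (0*(-4))*(8*(3/2 + (½)*(-5)*16)) = 0*(8*(3/2 - 40)) = 0*(8*(-77/2)) = 0*(-308) = 0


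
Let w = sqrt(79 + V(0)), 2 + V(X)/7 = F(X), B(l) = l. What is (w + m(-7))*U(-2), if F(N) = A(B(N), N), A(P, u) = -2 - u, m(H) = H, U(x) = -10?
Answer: 70 - 10*sqrt(51) ≈ -1.4143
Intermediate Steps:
F(N) = -2 - N
V(X) = -28 - 7*X (V(X) = -14 + 7*(-2 - X) = -14 + (-14 - 7*X) = -28 - 7*X)
w = sqrt(51) (w = sqrt(79 + (-28 - 7*0)) = sqrt(79 + (-28 + 0)) = sqrt(79 - 28) = sqrt(51) ≈ 7.1414)
(w + m(-7))*U(-2) = (sqrt(51) - 7)*(-10) = (-7 + sqrt(51))*(-10) = 70 - 10*sqrt(51)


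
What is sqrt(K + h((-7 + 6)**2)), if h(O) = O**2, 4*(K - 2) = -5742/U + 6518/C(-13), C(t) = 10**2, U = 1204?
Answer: sqrt(41003123)/1505 ≈ 4.2547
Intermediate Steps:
C(t) = 100
K = 128698/7525 (K = 2 + (-5742/1204 + 6518/100)/4 = 2 + (-5742*1/1204 + 6518*(1/100))/4 = 2 + (-2871/602 + 3259/50)/4 = 2 + (1/4)*(454592/7525) = 2 + 113648/7525 = 128698/7525 ≈ 17.103)
sqrt(K + h((-7 + 6)**2)) = sqrt(128698/7525 + ((-7 + 6)**2)**2) = sqrt(128698/7525 + ((-1)**2)**2) = sqrt(128698/7525 + 1**2) = sqrt(128698/7525 + 1) = sqrt(136223/7525) = sqrt(41003123)/1505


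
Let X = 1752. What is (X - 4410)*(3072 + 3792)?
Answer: -18244512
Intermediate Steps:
(X - 4410)*(3072 + 3792) = (1752 - 4410)*(3072 + 3792) = -2658*6864 = -18244512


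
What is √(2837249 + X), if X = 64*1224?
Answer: √2915585 ≈ 1707.5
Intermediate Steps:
X = 78336
√(2837249 + X) = √(2837249 + 78336) = √2915585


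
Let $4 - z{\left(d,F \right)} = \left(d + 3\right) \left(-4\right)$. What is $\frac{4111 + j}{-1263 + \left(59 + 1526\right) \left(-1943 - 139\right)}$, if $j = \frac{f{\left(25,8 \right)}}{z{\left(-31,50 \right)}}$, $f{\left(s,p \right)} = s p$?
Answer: $- \frac{110947}{89133291} \approx -0.0012447$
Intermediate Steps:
$z{\left(d,F \right)} = 16 + 4 d$ ($z{\left(d,F \right)} = 4 - \left(d + 3\right) \left(-4\right) = 4 - \left(3 + d\right) \left(-4\right) = 4 - \left(-12 - 4 d\right) = 4 + \left(12 + 4 d\right) = 16 + 4 d$)
$f{\left(s,p \right)} = p s$
$j = - \frac{50}{27}$ ($j = \frac{8 \cdot 25}{16 + 4 \left(-31\right)} = \frac{200}{16 - 124} = \frac{200}{-108} = 200 \left(- \frac{1}{108}\right) = - \frac{50}{27} \approx -1.8519$)
$\frac{4111 + j}{-1263 + \left(59 + 1526\right) \left(-1943 - 139\right)} = \frac{4111 - \frac{50}{27}}{-1263 + \left(59 + 1526\right) \left(-1943 - 139\right)} = \frac{110947}{27 \left(-1263 + 1585 \left(-1943 + \left(-504 + 365\right)\right)\right)} = \frac{110947}{27 \left(-1263 + 1585 \left(-1943 - 139\right)\right)} = \frac{110947}{27 \left(-1263 + 1585 \left(-2082\right)\right)} = \frac{110947}{27 \left(-1263 - 3299970\right)} = \frac{110947}{27 \left(-3301233\right)} = \frac{110947}{27} \left(- \frac{1}{3301233}\right) = - \frac{110947}{89133291}$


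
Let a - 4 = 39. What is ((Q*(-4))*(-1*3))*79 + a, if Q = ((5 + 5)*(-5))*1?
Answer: -47357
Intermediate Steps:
a = 43 (a = 4 + 39 = 43)
Q = -50 (Q = (10*(-5))*1 = -50*1 = -50)
((Q*(-4))*(-1*3))*79 + a = ((-50*(-4))*(-1*3))*79 + 43 = (200*(-3))*79 + 43 = -600*79 + 43 = -47400 + 43 = -47357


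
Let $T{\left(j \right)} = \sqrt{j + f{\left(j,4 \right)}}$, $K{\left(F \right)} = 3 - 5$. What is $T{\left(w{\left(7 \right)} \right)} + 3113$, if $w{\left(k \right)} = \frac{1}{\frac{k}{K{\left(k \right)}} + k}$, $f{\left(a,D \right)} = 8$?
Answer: $3113 + \frac{\sqrt{406}}{7} \approx 3115.9$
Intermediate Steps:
$K{\left(F \right)} = -2$
$w{\left(k \right)} = \frac{2}{k}$ ($w{\left(k \right)} = \frac{1}{\frac{k}{-2} + k} = \frac{1}{k \left(- \frac{1}{2}\right) + k} = \frac{1}{- \frac{k}{2} + k} = \frac{1}{\frac{1}{2} k} = \frac{2}{k}$)
$T{\left(j \right)} = \sqrt{8 + j}$ ($T{\left(j \right)} = \sqrt{j + 8} = \sqrt{8 + j}$)
$T{\left(w{\left(7 \right)} \right)} + 3113 = \sqrt{8 + \frac{2}{7}} + 3113 = \sqrt{\frac{58}{7}} + 3113 = \frac{\sqrt{406}}{7} + 3113 = 3113 + \frac{\sqrt{406}}{7}$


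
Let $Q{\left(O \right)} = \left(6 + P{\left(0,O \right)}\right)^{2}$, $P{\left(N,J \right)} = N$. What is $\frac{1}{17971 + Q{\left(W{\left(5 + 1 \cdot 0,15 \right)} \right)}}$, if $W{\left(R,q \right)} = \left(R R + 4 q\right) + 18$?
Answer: $\frac{1}{18007} \approx 5.5534 \cdot 10^{-5}$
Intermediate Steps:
$W{\left(R,q \right)} = 18 + R^{2} + 4 q$ ($W{\left(R,q \right)} = \left(R^{2} + 4 q\right) + 18 = 18 + R^{2} + 4 q$)
$Q{\left(O \right)} = 36$ ($Q{\left(O \right)} = \left(6 + 0\right)^{2} = 6^{2} = 36$)
$\frac{1}{17971 + Q{\left(W{\left(5 + 1 \cdot 0,15 \right)} \right)}} = \frac{1}{17971 + 36} = \frac{1}{18007}$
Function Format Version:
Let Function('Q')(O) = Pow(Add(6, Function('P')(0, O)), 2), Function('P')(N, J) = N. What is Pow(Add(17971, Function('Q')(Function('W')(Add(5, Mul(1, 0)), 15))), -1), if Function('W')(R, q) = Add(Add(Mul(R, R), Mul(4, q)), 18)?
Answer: Rational(1, 18007) ≈ 5.5534e-5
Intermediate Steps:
Function('W')(R, q) = Add(18, Pow(R, 2), Mul(4, q)) (Function('W')(R, q) = Add(Add(Pow(R, 2), Mul(4, q)), 18) = Add(18, Pow(R, 2), Mul(4, q)))
Function('Q')(O) = 36 (Function('Q')(O) = Pow(Add(6, 0), 2) = Pow(6, 2) = 36)
Pow(Add(17971, Function('Q')(Function('W')(Add(5, Mul(1, 0)), 15))), -1) = Pow(Add(17971, 36), -1) = Pow(18007, -1) = Rational(1, 18007)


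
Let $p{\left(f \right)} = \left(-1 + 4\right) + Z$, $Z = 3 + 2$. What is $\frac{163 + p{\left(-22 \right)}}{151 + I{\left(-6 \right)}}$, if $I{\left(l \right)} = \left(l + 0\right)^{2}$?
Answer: $\frac{171}{187} \approx 0.91444$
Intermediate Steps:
$Z = 5$
$p{\left(f \right)} = 8$ ($p{\left(f \right)} = \left(-1 + 4\right) + 5 = 3 + 5 = 8$)
$I{\left(l \right)} = l^{2}$
$\frac{163 + p{\left(-22 \right)}}{151 + I{\left(-6 \right)}} = \frac{163 + 8}{151 + \left(-6\right)^{2}} = \frac{171}{151 + 36} = \frac{171}{187}$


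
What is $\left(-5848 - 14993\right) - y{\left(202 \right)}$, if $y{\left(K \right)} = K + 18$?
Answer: $-21061$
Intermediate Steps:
$y{\left(K \right)} = 18 + K$
$\left(-5848 - 14993\right) - y{\left(202 \right)} = \left(-5848 - 14993\right) - \left(18 + 202\right) = -20841 - 220 = -21061$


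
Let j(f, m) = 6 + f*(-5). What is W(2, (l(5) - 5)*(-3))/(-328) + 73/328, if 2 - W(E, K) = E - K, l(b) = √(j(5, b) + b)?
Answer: 29/164 + 3*I*√14/328 ≈ 0.17683 + 0.034222*I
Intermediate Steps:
j(f, m) = 6 - 5*f
l(b) = √(-19 + b) (l(b) = √((6 - 5*5) + b) = √((6 - 25) + b) = √(-19 + b))
W(E, K) = 2 + K - E (W(E, K) = 2 - (E - K) = 2 + (K - E) = 2 + K - E)
W(2, (l(5) - 5)*(-3))/(-328) + 73/328 = (2 + (√(-19 + 5) - 5)*(-3) - 1*2)/(-328) + 73/328 = (2 + (√(-14) - 5)*(-3) - 2)*(-1/328) + 73*(1/328) = (2 + (I*√14 - 5)*(-3) - 2)*(-1/328) + 73/328 = (2 + (-5 + I*√14)*(-3) - 2)*(-1/328) + 73/328 = (2 + (15 - 3*I*√14) - 2)*(-1/328) + 73/328 = (15 - 3*I*√14)*(-1/328) + 73/328 = (-15/328 + 3*I*√14/328) + 73/328 = 29/164 + 3*I*√14/328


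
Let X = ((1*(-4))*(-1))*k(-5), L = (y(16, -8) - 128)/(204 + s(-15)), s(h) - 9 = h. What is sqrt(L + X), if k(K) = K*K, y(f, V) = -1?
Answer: sqrt(432762)/66 ≈ 9.9674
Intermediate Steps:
s(h) = 9 + h
k(K) = K**2
L = -43/66 (L = (-1 - 128)/(204 + (9 - 15)) = -129/(204 - 6) = -129/198 = -129*1/198 = -43/66 ≈ -0.65152)
X = 100 (X = ((1*(-4))*(-1))*(-5)**2 = -4*(-1)*25 = 4*25 = 100)
sqrt(L + X) = sqrt(-43/66 + 100) = sqrt(6557/66) = sqrt(432762)/66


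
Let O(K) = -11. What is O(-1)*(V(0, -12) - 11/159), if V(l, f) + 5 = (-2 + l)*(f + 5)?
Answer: -15620/159 ≈ -98.239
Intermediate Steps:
V(l, f) = -5 + (-2 + l)*(5 + f) (V(l, f) = -5 + (-2 + l)*(f + 5) = -5 + (-2 + l)*(5 + f))
O(-1)*(V(0, -12) - 11/159) = -11*((-15 - 2*(-12) + 5*0 - 12*0) - 11/159) = -11*((-15 + 24 + 0 + 0) - 11*1/159) = -11*(9 - 11/159) = -11*1420/159 = -15620/159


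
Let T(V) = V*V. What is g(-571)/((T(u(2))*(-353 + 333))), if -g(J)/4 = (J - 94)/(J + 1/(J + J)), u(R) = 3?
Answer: 151886/5868747 ≈ 0.025880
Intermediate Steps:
T(V) = V²
g(J) = -4*(-94 + J)/(J + 1/(2*J)) (g(J) = -4*(J - 94)/(J + 1/(J + J)) = -4*(-94 + J)/(J + 1/(2*J)))
g(-571)/((T(u(2))*(-353 + 333))) = (8*(-571)*(94 - 1*(-571))/(1 + 2*(-571)²))/((3²*(-353 + 333))) = (8*(-571)*(94 + 571)/(1 + 2*326041))/((9*(-20))) = (8*(-571)*665/(1 + 652082))/(-180) = (8*(-571)*665/652083)*(-1/180) = (8*(-571)*(1/652083)*665)*(-1/180) = -3037720/652083*(-1/180) = 151886/5868747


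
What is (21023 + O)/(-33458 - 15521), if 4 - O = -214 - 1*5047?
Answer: -26288/48979 ≈ -0.53672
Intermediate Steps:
O = 5265 (O = 4 - (-214 - 1*5047) = 4 - (-214 - 5047) = 4 - 1*(-5261) = 4 + 5261 = 5265)
(21023 + O)/(-33458 - 15521) = (21023 + 5265)/(-33458 - 15521) = 26288/(-48979) = 26288*(-1/48979) = -26288/48979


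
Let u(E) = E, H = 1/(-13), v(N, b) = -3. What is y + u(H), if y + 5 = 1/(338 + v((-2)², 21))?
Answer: -22097/4355 ≈ -5.0739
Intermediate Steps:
H = -1/13 ≈ -0.076923
y = -1674/335 (y = -5 + 1/(338 - 3) = -5 + 1/335 = -1674/335 ≈ -4.9970)
y + u(H) = -1674/335 - 1/13 = -22097/4355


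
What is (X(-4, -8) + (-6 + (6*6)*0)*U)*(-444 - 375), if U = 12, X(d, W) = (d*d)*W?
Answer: 163800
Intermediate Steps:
X(d, W) = W*d² (X(d, W) = d²*W = W*d²)
(X(-4, -8) + (-6 + (6*6)*0)*U)*(-444 - 375) = (-8*(-4)² + (-6 + (6*6)*0)*12)*(-444 - 375) = (-8*16 + (-6 + 36*0)*12)*(-819) = (-128 + (-6 + 0)*12)*(-819) = (-128 - 6*12)*(-819) = (-128 - 72)*(-819) = -200*(-819) = 163800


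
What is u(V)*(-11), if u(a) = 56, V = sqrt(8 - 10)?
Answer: -616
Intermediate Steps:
V = I*sqrt(2) (V = sqrt(-2) = I*sqrt(2) ≈ 1.4142*I)
u(V)*(-11) = 56*(-11) = -616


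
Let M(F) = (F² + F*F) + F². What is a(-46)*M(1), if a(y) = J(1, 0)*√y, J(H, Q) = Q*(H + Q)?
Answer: 0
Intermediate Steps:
M(F) = 3*F² (M(F) = (F² + F²) + F² = 2*F² + F² = 3*F²)
a(y) = 0 (a(y) = (0*(1 + 0))*√y = (0*1)*√y = 0*√y = 0)
a(-46)*M(1) = 0*(3*1²) = 0*(3*1) = 0*3 = 0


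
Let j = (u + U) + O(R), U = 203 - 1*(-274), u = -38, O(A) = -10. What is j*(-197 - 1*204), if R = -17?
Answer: -172029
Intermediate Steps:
U = 477 (U = 203 + 274 = 477)
j = 429 (j = (-38 + 477) - 10 = 439 - 10 = 429)
j*(-197 - 1*204) = 429*(-197 - 1*204) = 429*(-197 - 204) = 429*(-401) = -172029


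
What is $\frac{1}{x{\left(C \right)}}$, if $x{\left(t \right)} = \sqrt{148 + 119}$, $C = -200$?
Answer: $\frac{\sqrt{267}}{267} \approx 0.061199$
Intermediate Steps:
$x{\left(t \right)} = \sqrt{267}$
$\frac{1}{x{\left(C \right)}} = \frac{1}{\sqrt{267}} = \frac{\sqrt{267}}{267}$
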